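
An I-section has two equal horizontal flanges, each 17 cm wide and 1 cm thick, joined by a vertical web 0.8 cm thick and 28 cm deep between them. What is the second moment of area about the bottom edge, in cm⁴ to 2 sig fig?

Treat the section as a set of non-overlapping primitives; coordinates are from the bounding-box lower-left.
Bottom flange: 17 × 1, A = 17 cm², y = 0.5 cm, Ī = 1.417 cm⁴.
Web: 0.8 × 28, A = 22.4 cm², y = 15 cm, Ī = 1 463 cm⁴.
Top flange: 17 × 1, A = 17 cm², y = 29.5 cm, Ī = 1.417 cm⁴.
Transfer each piece to a horizontal axis along the bottom face using Ī + A·d² with d = y − 0:
  bottom flange: d = 0.5 cm → contributes +5.667 cm⁴
  web: d = 15 cm → contributes +6 503 cm⁴
  top flange: d = 29.5 cm → contributes +14 796 cm⁴
Total I = 21 305 cm⁴.

I_base ≈ 2.1 × 10⁴ cm⁴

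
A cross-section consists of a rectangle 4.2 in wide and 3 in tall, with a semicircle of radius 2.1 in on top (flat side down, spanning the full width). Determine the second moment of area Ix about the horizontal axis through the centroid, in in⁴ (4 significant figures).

Ix ≈ 37.14 in⁴

Break the section into simple shapes (no overlaps), measuring from the bottom-left corner of the bounding box.
Rectangular body: 4.2 × 3, A = 12.6 in², y = 1.5 in, Ī = 9.45 in⁴.
Semicircular cap: semicircle r = 2.1, A = 6.92721 in², y = 3.89127 in, Ī = 2.13456 in⁴.
Centroid: ȳ = ΣA·y / ΣA = 2.34829 in.
Transfer each piece to the horizontal axis through the centroid using Ī + A·d² with d = y − 2.34829:
  rectangular body: d = -0.848294 in → contributes +18.517 in⁴
  semicircular cap: d = 1.54297 in → contributes +18.6266 in⁴
Total I = 37.1436 in⁴.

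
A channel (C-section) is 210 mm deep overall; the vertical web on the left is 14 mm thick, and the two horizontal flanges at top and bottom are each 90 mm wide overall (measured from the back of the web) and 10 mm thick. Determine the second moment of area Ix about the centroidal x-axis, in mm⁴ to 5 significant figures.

Treat the section as a set of non-overlapping primitives; coordinates are from the bounding-box lower-left.
Web: 14 × 210, A = 2 940 mm², y = 105 mm, Ī = 10 804 500 mm⁴.
Top flange (beyond web): 76 × 10, A = 760 mm², y = 205 mm, Ī = 6333.333 mm⁴.
Bottom flange (beyond web): 76 × 10, A = 760 mm², y = 5 mm, Ī = 6333.333 mm⁴.
By symmetry the centroid is at mid-height, ȳ = 105 mm.
Transfer each piece to the centroidal x-axis using Ī + A·d² with d = y − 105:
  web: d = 0 mm → contributes +10 804 500 mm⁴
  top flange (beyond web): d = 100 mm → contributes +7 606 333 mm⁴
  bottom flange (beyond web): d = -100 mm → contributes +7 606 333 mm⁴
Total I = 26 017 167 mm⁴.

Ix ≈ 2.6017 × 10⁷ mm⁴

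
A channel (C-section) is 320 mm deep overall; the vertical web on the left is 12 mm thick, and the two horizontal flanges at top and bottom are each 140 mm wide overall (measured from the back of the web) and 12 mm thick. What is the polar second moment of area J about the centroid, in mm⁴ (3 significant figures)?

Treat the section as a set of non-overlapping primitives; coordinates are from the bounding-box lower-left.
Web: 12 × 320, A = 3 840 mm², y = 160 mm, Ī = 32 768 000 mm⁴.
Top flange (beyond web): 128 × 12, A = 1 536 mm², y = 314 mm, Ī = 18 432 mm⁴.
Bottom flange (beyond web): 128 × 12, A = 1 536 mm², y = 6 mm, Ī = 18 432 mm⁴.
By symmetry the centroid is at mid-height, ȳ = 160 mm.
Transfer each piece to the centroidal x-axis using Ī + A·d² with d = y − 160:
  web: d = 0 mm → contributes +32 768 000 mm⁴
  top flange (beyond web): d = 154 mm → contributes +36 446 208 mm⁴
  bottom flange (beyond web): d = -154 mm → contributes +36 446 208 mm⁴
Total I = 105 660 416 mm⁴.
For the y-axis: x̄ = 37.111 mm.
Repeating about the centroidal y-axis gives I_y = 12 603 051 mm⁴.
Polar second moment: J = I_x + I_y = 118 263 467 mm⁴.

J ≈ 1.18 × 10⁸ mm⁴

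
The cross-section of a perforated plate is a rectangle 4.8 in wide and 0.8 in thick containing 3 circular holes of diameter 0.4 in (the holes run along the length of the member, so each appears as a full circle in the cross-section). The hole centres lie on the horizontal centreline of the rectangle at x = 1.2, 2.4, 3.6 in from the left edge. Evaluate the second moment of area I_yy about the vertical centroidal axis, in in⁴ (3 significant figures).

I_yy ≈ 7.01 in⁴

Treat the section as a set of non-overlapping primitives; coordinates are from the bounding-box lower-left.
Plate: 4.8 × 0.8, A = 3.84 in², x = 2.4 in, Ī = 7.3728 in⁴.
Hole 1 (subtracted): ⌀0.4, A = 0.12566 in², x = 1.2 in, Ī = 0.0012566 in⁴.
Hole 2 (subtracted): ⌀0.4, A = 0.12566 in², x = 2.4 in, Ī = 0.0012566 in⁴.
Hole 3 (subtracted): ⌀0.4, A = 0.12566 in², x = 3.6 in, Ī = 0.0012566 in⁴.
By symmetry the centroid is at mid-width, x̄ = 2.4 in.
Transfer each piece to the vertical centroidal axis using Ī + A·d² with d = x − 2.4:
  plate: d = 0 in → contributes +7.3728 in⁴
  hole 1: d = -1.2 in → contributes −0.18221 in⁴
  hole 2: d = 0 in → contributes −0.0012566 in⁴
  hole 3: d = 1.2 in → contributes −0.18221 in⁴
Total I = 7.0071 in⁴.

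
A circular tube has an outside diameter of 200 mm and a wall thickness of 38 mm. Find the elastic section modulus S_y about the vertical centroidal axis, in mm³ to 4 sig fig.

Treat the section as a set of non-overlapping primitives; coordinates are from the bounding-box lower-left.
Outer circle: ⌀200, A = 31415.9 mm², x = 100 mm, Ī = 78 539 816 mm⁴.
Bore (subtracted): ⌀124, A = 12076.3 mm², x = 100 mm, Ī = 11 605 307 mm⁴.
By symmetry the centroid is at mid-width, x̄ = 100 mm.
All pieces are centred on the vertical centroidal axis, so I = ΣĪ (holes subtracted) = 66 934 509 mm⁴.
Extreme fibre distance c = 100 mm; S = I/c = 669 345 mm³.

S_y ≈ 6.693 × 10⁵ mm³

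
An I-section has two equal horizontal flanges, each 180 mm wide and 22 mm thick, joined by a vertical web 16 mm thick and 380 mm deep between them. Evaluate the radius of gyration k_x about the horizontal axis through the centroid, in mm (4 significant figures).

Decompose the section into non-overlapping parts with the origin at the bottom-left of its bounding rectangle.
Bottom flange: 180 × 22, A = 3 960 mm², y = 11 mm, Ī = 159 720 mm⁴.
Web: 16 × 380, A = 6 080 mm², y = 212 mm, Ī = 73 162 667 mm⁴.
Top flange: 180 × 22, A = 3 960 mm², y = 413 mm, Ī = 159 720 mm⁴.
By symmetry the centroid is at mid-height, ȳ = 212 mm.
Transfer each piece to the horizontal axis through the centroid using Ī + A·d² with d = y − 212:
  bottom flange: d = -201 mm → contributes +160 147 680 mm⁴
  web: d = 0 mm → contributes +73 162 667 mm⁴
  top flange: d = 201 mm → contributes +160 147 680 mm⁴
Total I = 393 458 027 mm⁴.
Radius of gyration: k = √(I/A) = √(393 458 027 / 14 000) = 167.643 mm.

k_x ≈ 167.6 mm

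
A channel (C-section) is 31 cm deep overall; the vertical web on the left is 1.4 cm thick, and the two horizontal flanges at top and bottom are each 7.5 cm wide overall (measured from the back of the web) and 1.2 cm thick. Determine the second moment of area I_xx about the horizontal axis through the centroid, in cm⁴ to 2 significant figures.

I_xx ≈ 6700 cm⁴

Treat the section as a set of non-overlapping primitives; coordinates are from the bounding-box lower-left.
Web: 1.4 × 31, A = 43.4 cm², y = 15.5 cm, Ī = 3 476 cm⁴.
Top flange (beyond web): 6.1 × 1.2, A = 7.32 cm², y = 30.4 cm, Ī = 0.8784 cm⁴.
Bottom flange (beyond web): 6.1 × 1.2, A = 7.32 cm², y = 0.6 cm, Ī = 0.8784 cm⁴.
By symmetry the centroid is at mid-height, ȳ = 15.5 cm.
Transfer each piece to the horizontal axis through the centroid using Ī + A·d² with d = y − 15.5:
  web: d = 0 cm → contributes +3 476 cm⁴
  top flange (beyond web): d = 14.9 cm → contributes +1 626 cm⁴
  bottom flange (beyond web): d = -14.9 cm → contributes +1 626 cm⁴
Total I = 6 728 cm⁴.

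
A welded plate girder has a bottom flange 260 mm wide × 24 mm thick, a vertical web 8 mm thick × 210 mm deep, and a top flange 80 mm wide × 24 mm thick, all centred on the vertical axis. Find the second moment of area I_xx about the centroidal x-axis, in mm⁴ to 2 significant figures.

I_xx ≈ 9.2 × 10⁷ mm⁴

Decompose the section into non-overlapping parts with the origin at the bottom-left of its bounding rectangle.
Bottom plate: 260 × 24, A = 6 240 mm², y = 12 mm, Ī = 299 520 mm⁴.
Web plate: 8 × 210, A = 1 680 mm², y = 129 mm, Ī = 6 174 000 mm⁴.
Top plate: 80 × 24, A = 1 920 mm², y = 246 mm, Ī = 92 160 mm⁴.
Centroid: ȳ = ΣA·y / ΣA = 77.63 mm.
Transfer each piece to the centroidal x-axis using Ī + A·d² with d = y − 77.63:
  bottom plate: d = -65.63 mm → contributes +27 180 449 mm⁴
  web plate: d = 51.37 mm → contributes +10 606 598 mm⁴
  top plate: d = 168.4 mm → contributes +54 518 517 mm⁴
Total I = 92 305 563 mm⁴.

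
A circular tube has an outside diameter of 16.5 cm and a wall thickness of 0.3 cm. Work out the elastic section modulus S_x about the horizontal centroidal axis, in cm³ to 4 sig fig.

S_x ≈ 60.73 cm³

Decompose the section into non-overlapping parts with the origin at the bottom-left of its bounding rectangle.
Outer circle: ⌀16.5, A = 213.825 cm², y = 8.25 cm, Ī = 3638.36 cm⁴.
Bore (subtracted): ⌀15.9, A = 198.557 cm², y = 8.25 cm, Ī = 3137.32 cm⁴.
By symmetry the centroid is at mid-height, ȳ = 8.25 cm.
All pieces are centred on the horizontal centroidal axis, so I = ΣĪ (holes subtracted) = 501.043 cm⁴.
Extreme fibre distance c = 8.25 cm; S = I/c = 60.7325 cm³.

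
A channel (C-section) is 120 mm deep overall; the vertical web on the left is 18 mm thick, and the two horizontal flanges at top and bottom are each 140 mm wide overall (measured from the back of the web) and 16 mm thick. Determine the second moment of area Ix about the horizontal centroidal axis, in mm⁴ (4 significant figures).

Break the section into simple shapes (no overlaps), measuring from the bottom-left corner of the bounding box.
Web: 18 × 120, A = 2 160 mm², y = 60 mm, Ī = 2 592 000 mm⁴.
Top flange (beyond web): 122 × 16, A = 1 952 mm², y = 112 mm, Ī = 41642.7 mm⁴.
Bottom flange (beyond web): 122 × 16, A = 1 952 mm², y = 8 mm, Ī = 41642.7 mm⁴.
By symmetry the centroid is at mid-height, ȳ = 60 mm.
Transfer each piece to the horizontal centroidal axis using Ī + A·d² with d = y − 60:
  web: d = 0 mm → contributes +2 592 000 mm⁴
  top flange (beyond web): d = 52 mm → contributes +5 319 851 mm⁴
  bottom flange (beyond web): d = -52 mm → contributes +5 319 851 mm⁴
Total I = 13 231 701 mm⁴.

Ix ≈ 1.323 × 10⁷ mm⁴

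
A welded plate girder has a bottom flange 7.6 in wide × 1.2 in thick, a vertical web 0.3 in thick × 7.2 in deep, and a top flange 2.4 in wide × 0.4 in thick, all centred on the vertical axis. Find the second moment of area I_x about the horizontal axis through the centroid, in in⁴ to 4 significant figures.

I_x ≈ 87.05 in⁴

Decompose the section into non-overlapping parts with the origin at the bottom-left of its bounding rectangle.
Bottom plate: 7.6 × 1.2, A = 9.12 in², y = 0.6 in, Ī = 1.0944 in⁴.
Web plate: 0.3 × 7.2, A = 2.16 in², y = 4.8 in, Ī = 9.3312 in⁴.
Top plate: 2.4 × 0.4, A = 0.96 in², y = 8.6 in, Ī = 0.0128 in⁴.
Centroid: ȳ = ΣA·y / ΣA = 1.96863 in.
Transfer each piece to the horizontal axis through the centroid using Ī + A·d² with d = y − 1.96863:
  bottom plate: d = -1.36863 in → contributes +18.1774 in⁴
  web plate: d = 2.83137 in → contributes +26.6472 in⁴
  top plate: d = 6.63137 in → contributes +42.2289 in⁴
Total I = 87.0536 in⁴.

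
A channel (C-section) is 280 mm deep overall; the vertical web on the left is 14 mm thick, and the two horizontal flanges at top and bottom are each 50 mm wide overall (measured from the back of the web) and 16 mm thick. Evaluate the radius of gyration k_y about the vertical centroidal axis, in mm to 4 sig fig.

k_y ≈ 12.12 mm

Decompose the section into non-overlapping parts with the origin at the bottom-left of its bounding rectangle.
Web: 14 × 280, A = 3 920 mm², x = 7 mm, Ī = 64026.7 mm⁴.
Top flange (beyond web): 36 × 16, A = 576 mm², x = 32 mm, Ī = 62 208 mm⁴.
Bottom flange (beyond web): 36 × 16, A = 576 mm², x = 32 mm, Ī = 62 208 mm⁴.
Centroid: x̄ = ΣA·x / ΣA = 12.6782 mm.
Transfer each piece to the vertical centroidal axis using Ī + A·d² with d = x − 12.6782:
  web: d = -5.67823 mm → contributes +190 417 mm⁴
  top flange (beyond web): d = 19.3218 mm → contributes +277 246 mm⁴
  bottom flange (beyond web): d = 19.3218 mm → contributes +277 246 mm⁴
Total I = 744 910 mm⁴.
Radius of gyration: k = √(I/A) = √(744 910 / 5 072) = 12.1189 mm.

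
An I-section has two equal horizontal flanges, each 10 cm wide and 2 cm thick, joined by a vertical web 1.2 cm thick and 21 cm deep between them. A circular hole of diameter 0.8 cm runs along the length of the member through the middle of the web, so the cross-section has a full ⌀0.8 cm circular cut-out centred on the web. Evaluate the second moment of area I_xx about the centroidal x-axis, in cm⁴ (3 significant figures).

Treat the section as a set of non-overlapping primitives; coordinates are from the bounding-box lower-left.
Bottom flange: 10 × 2, A = 20 cm², y = 1 cm, Ī = 6.6667 cm⁴.
Web: 1.2 × 21, A = 25.2 cm², y = 12.5 cm, Ī = 926.1 cm⁴.
Top flange: 10 × 2, A = 20 cm², y = 24 cm, Ī = 6.6667 cm⁴.
Hole (subtracted): ⌀0.8, A = 0.50265 cm², y = 12.5 cm, Ī = 0.020106 cm⁴.
By symmetry the centroid is at mid-height, ȳ = 12.5 cm.
Transfer each piece to the centroidal x-axis using Ī + A·d² with d = y − 12.5:
  bottom flange: d = -11.5 cm → contributes +2651.7 cm⁴
  web: d = 0 cm → contributes +926.1 cm⁴
  top flange: d = 11.5 cm → contributes +2651.7 cm⁴
  hole: d = 0 cm → contributes −0.020106 cm⁴
Total I = 6229.4 cm⁴.

I_xx ≈ 6230 cm⁴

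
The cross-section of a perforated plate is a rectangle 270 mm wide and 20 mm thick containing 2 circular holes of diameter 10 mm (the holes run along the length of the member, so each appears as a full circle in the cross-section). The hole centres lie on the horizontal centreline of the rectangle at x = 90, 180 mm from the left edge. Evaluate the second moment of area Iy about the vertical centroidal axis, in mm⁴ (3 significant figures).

Break the section into simple shapes (no overlaps), measuring from the bottom-left corner of the bounding box.
Plate: 270 × 20, A = 5 400 mm², x = 135 mm, Ī = 32 805 000 mm⁴.
Hole 1 (subtracted): ⌀10, A = 78.54 mm², x = 90 mm, Ī = 490.87 mm⁴.
Hole 2 (subtracted): ⌀10, A = 78.54 mm², x = 180 mm, Ī = 490.87 mm⁴.
By symmetry the centroid is at mid-width, x̄ = 135 mm.
Transfer each piece to the vertical centroidal axis using Ī + A·d² with d = x − 135:
  plate: d = 0 mm → contributes +32 805 000 mm⁴
  hole 1: d = -45 mm → contributes −159 534 mm⁴
  hole 2: d = 45 mm → contributes −159 534 mm⁴
Total I = 32 485 932 mm⁴.

Iy ≈ 3.25 × 10⁷ mm⁴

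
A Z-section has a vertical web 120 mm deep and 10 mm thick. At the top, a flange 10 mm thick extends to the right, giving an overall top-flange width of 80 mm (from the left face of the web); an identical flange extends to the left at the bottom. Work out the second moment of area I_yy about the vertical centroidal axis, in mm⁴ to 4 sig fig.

Treat the section as a set of non-overlapping primitives; coordinates are from the bounding-box lower-left.
Web: 10 × 120, A = 1 200 mm², x = 75 mm, Ī = 10 000 mm⁴.
Top flange (beyond web): 70 × 10, A = 700 mm², x = 115 mm, Ī = 285 833 mm⁴.
Bottom flange (beyond web): 70 × 10, A = 700 mm², x = 35 mm, Ī = 285 833 mm⁴.
Centroid: x̄ = ΣA·x / ΣA = 75 mm.
Transfer each piece to the vertical centroidal axis using Ī + A·d² with d = x − 75:
  web: d = 0 mm → contributes +10 000 mm⁴
  top flange (beyond web): d = 40 mm → contributes +1 405 833 mm⁴
  bottom flange (beyond web): d = -40 mm → contributes +1 405 833 mm⁴
Total I = 2 821 667 mm⁴.

I_yy ≈ 2.822 × 10⁶ mm⁴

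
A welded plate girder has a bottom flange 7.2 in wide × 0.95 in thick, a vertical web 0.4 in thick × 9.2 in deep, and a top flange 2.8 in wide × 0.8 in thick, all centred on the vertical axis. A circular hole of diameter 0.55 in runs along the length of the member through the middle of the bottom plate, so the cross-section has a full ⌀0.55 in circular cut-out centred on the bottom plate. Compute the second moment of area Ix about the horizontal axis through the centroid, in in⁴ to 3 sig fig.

Break the section into simple shapes (no overlaps), measuring from the bottom-left corner of the bounding box.
Bottom plate: 7.2 × 0.95, A = 6.84 in², y = 0.475 in, Ī = 0.51443 in⁴.
Web plate: 0.4 × 9.2, A = 3.68 in², y = 5.55 in, Ī = 25.956 in⁴.
Top plate: 2.8 × 0.8, A = 2.24 in², y = 10.55 in, Ī = 0.11947 in⁴.
Hole (subtracted): ⌀0.55, A = 0.23758 in², y = 0.475 in, Ī = 0.0044918 in⁴.
Centroid: ȳ = ΣA·y / ΣA = 3.7686 in.
Transfer each piece to the horizontal axis through the centroid using Ī + A·d² with d = y − 3.7686:
  bottom plate: d = -3.2936 in → contributes +74.714 in⁴
  web plate: d = 1.7814 in → contributes +37.634 in⁴
  top plate: d = 6.7814 in → contributes +103.13 in⁴
  hole: d = -3.2936 in → contributes −2.5818 in⁴
Total I = 212.9 in⁴.

Ix ≈ 213 in⁴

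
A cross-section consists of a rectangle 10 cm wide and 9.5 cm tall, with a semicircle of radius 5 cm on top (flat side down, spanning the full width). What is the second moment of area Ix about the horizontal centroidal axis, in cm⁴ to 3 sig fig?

Treat the section as a set of non-overlapping primitives; coordinates are from the bounding-box lower-left.
Rectangular body: 10 × 9.5, A = 95 cm², y = 4.75 cm, Ī = 714.48 cm⁴.
Semicircular cap: semicircle r = 5, A = 39.27 cm², y = 11.622 cm, Ī = 68.598 cm⁴.
Centroid: ȳ = ΣA·y / ΣA = 6.7599 cm.
Transfer each piece to the horizontal centroidal axis using Ī + A·d² with d = y − 6.7599:
  rectangular body: d = -2.0099 cm → contributes +1098.2 cm⁴
  semicircular cap: d = 4.8622 cm → contributes +996.98 cm⁴
Total I = 2095.2 cm⁴.

Ix ≈ 2100 cm⁴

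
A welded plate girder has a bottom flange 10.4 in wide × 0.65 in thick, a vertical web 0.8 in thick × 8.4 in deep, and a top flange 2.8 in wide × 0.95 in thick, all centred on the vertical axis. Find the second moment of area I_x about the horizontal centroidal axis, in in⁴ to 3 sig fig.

I_x ≈ 216 in⁴

Treat the section as a set of non-overlapping primitives; coordinates are from the bounding-box lower-left.
Bottom plate: 10.4 × 0.65, A = 6.76 in², y = 0.325 in, Ī = 0.23801 in⁴.
Web plate: 0.8 × 8.4, A = 6.72 in², y = 4.85 in, Ī = 39.514 in⁴.
Top plate: 2.8 × 0.95, A = 2.66 in², y = 9.525 in, Ī = 0.20005 in⁴.
Centroid: ȳ = ΣA·y / ΣA = 3.7252 in.
Transfer each piece to the horizontal centroidal axis using Ī + A·d² with d = y − 3.7252:
  bottom plate: d = -3.4002 in → contributes +78.395 in⁴
  web plate: d = 1.1248 in → contributes +48.015 in⁴
  top plate: d = 5.7998 in → contributes +89.675 in⁴
Total I = 216.08 in⁴.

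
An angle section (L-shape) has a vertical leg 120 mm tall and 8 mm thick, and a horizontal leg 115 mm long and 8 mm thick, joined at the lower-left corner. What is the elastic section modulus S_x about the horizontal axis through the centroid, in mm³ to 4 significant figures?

Treat the section as a set of non-overlapping primitives; coordinates are from the bounding-box lower-left.
Vertical leg: 8 × 120, A = 960 mm², y = 60 mm, Ī = 1 152 000 mm⁴.
Horizontal leg (remainder): 107 × 8, A = 856 mm², y = 4 mm, Ī = 4565.33 mm⁴.
Centroid: ȳ = ΣA·y / ΣA = 33.6035 mm.
Transfer each piece to the horizontal axis through the centroid using Ī + A·d² with d = y − 33.6035:
  vertical leg: d = 26.3965 mm → contributes +1 820 903 mm⁴
  horizontal leg (remainder): d = -29.6035 mm → contributes +754 737 mm⁴
Total I = 2 575 640 mm⁴.
Extreme fibre distance c = 86.3965 mm; S = I/c = 29811.9 mm³.

S_x ≈ 2.981 × 10⁴ mm³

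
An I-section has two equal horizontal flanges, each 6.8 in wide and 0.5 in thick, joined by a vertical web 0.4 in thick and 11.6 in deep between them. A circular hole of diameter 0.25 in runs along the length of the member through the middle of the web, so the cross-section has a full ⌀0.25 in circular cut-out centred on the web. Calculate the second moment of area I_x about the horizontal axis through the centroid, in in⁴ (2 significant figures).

Treat the section as a set of non-overlapping primitives; coordinates are from the bounding-box lower-left.
Bottom flange: 6.8 × 0.5, A = 3.4 in², y = 0.25 in, Ī = 0.07083 in⁴.
Web: 0.4 × 11.6, A = 4.64 in², y = 6.3 in, Ī = 52.03 in⁴.
Top flange: 6.8 × 0.5, A = 3.4 in², y = 12.35 in, Ī = 0.07083 in⁴.
Hole (subtracted): ⌀0.25, A = 0.04909 in², y = 6.3 in, Ī = 0.0001917 in⁴.
By symmetry the centroid is at mid-height, ȳ = 6.3 in.
Transfer each piece to the horizontal axis through the centroid using Ī + A·d² with d = y − 6.3:
  bottom flange: d = -6.05 in → contributes +124.5 in⁴
  web: d = 0 in → contributes +52.03 in⁴
  top flange: d = 6.05 in → contributes +124.5 in⁴
  hole: d = 0 in → contributes −0.0001917 in⁴
Total I = 301.1 in⁴.

I_x ≈ 300 in⁴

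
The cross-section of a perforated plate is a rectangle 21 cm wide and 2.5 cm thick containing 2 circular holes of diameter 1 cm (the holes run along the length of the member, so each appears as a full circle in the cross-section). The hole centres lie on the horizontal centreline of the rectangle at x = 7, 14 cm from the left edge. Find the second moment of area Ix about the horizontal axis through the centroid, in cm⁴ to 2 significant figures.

Break the section into simple shapes (no overlaps), measuring from the bottom-left corner of the bounding box.
Plate: 21 × 2.5, A = 52.5 cm², y = 1.25 cm, Ī = 27.34 cm⁴.
Hole 1 (subtracted): ⌀1, A = 0.7854 cm², y = 1.25 cm, Ī = 0.04909 cm⁴.
Hole 2 (subtracted): ⌀1, A = 0.7854 cm², y = 1.25 cm, Ī = 0.04909 cm⁴.
By symmetry the centroid is at mid-height, ȳ = 1.25 cm.
All pieces are centred on the horizontal axis through the centroid, so I = ΣĪ (holes subtracted) = 27.25 cm⁴.

Ix ≈ 27 cm⁴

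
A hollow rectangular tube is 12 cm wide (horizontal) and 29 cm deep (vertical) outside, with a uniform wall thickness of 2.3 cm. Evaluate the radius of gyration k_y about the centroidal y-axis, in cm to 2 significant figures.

Decompose the section into non-overlapping parts with the origin at the bottom-left of its bounding rectangle.
Outer rectangle: 12 × 29, A = 348 cm², x = 6 cm, Ī = 4 176 cm⁴.
Inner void (subtracted): 7.4 × 24.4, A = 180.6 cm², x = 6 cm, Ī = 824 cm⁴.
By symmetry the centroid is at mid-width, x̄ = 6 cm.
All pieces are centred on the centroidal y-axis, so I = ΣĪ (holes subtracted) = 3 352 cm⁴.
Radius of gyration: k = √(I/A) = √(3 352 / 167.4) = 4.474 cm.

k_y ≈ 4.5 cm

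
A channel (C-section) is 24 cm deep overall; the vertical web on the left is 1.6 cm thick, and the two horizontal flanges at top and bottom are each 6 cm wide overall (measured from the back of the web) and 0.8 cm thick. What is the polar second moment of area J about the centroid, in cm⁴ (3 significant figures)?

Decompose the section into non-overlapping parts with the origin at the bottom-left of its bounding rectangle.
Web: 1.6 × 24, A = 38.4 cm², y = 12 cm, Ī = 1843.2 cm⁴.
Top flange (beyond web): 4.4 × 0.8, A = 3.52 cm², y = 23.6 cm, Ī = 0.18773 cm⁴.
Bottom flange (beyond web): 4.4 × 0.8, A = 3.52 cm², y = 0.4 cm, Ī = 0.18773 cm⁴.
By symmetry the centroid is at mid-height, ȳ = 12 cm.
Transfer each piece to the centroidal x-axis using Ī + A·d² with d = y − 12:
  web: d = 0 cm → contributes +1843.2 cm⁴
  top flange (beyond web): d = 11.6 cm → contributes +473.84 cm⁴
  bottom flange (beyond web): d = -11.6 cm → contributes +473.84 cm⁴
Total I = 2790.9 cm⁴.
For the y-axis: x̄ = 1.2648 cm.
Repeating about the centroidal y-axis gives I_y = 73.094 cm⁴.
Polar second moment: J = I_x + I_y = 2 864 cm⁴.

J ≈ 2860 cm⁴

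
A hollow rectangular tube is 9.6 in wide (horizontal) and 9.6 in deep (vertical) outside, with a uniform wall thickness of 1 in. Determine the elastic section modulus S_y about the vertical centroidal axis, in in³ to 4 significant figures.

S_y ≈ 89.54 in³

Decompose the section into non-overlapping parts with the origin at the bottom-left of its bounding rectangle.
Outer rectangle: 9.6 × 9.6, A = 92.16 in², x = 4.8 in, Ī = 707.789 in⁴.
Inner void (subtracted): 7.6 × 7.6, A = 57.76 in², x = 4.8 in, Ī = 278.018 in⁴.
By symmetry the centroid is at mid-width, x̄ = 4.8 in.
All pieces are centred on the vertical centroidal axis, so I = ΣĪ (holes subtracted) = 429.771 in⁴.
Extreme fibre distance c = 4.8 in; S = I/c = 89.5356 in³.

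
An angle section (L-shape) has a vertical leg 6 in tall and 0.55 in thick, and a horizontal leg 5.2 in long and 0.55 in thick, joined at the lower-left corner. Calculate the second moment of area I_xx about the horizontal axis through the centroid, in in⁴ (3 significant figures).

Split into non-overlapping primitives; take the origin at the lower-left of the bounding box.
Vertical leg: 0.55 × 6, A = 3.3 in², y = 3 in, Ī = 9.9 in⁴.
Horizontal leg (remainder): 4.65 × 0.55, A = 2.5575 in², y = 0.275 in, Ī = 0.06447 in⁴.
Centroid: ȳ = ΣA·y / ΣA = 1.8102 in.
Transfer each piece to the horizontal axis through the centroid using Ī + A·d² with d = y − 1.8102:
  vertical leg: d = 1.1898 in → contributes +14.571 in⁴
  horizontal leg (remainder): d = -1.5352 in → contributes +6.0922 in⁴
Total I = 20.664 in⁴.

I_xx ≈ 20.7 in⁴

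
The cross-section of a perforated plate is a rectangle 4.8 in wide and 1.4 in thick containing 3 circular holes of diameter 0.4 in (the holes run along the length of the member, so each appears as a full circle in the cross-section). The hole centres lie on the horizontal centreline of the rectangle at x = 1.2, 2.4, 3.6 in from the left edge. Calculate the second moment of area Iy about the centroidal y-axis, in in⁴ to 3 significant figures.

Iy ≈ 12.5 in⁴

Decompose the section into non-overlapping parts with the origin at the bottom-left of its bounding rectangle.
Plate: 4.8 × 1.4, A = 6.72 in², x = 2.4 in, Ī = 12.902 in⁴.
Hole 1 (subtracted): ⌀0.4, A = 0.12566 in², x = 1.2 in, Ī = 0.0012566 in⁴.
Hole 2 (subtracted): ⌀0.4, A = 0.12566 in², x = 2.4 in, Ī = 0.0012566 in⁴.
Hole 3 (subtracted): ⌀0.4, A = 0.12566 in², x = 3.6 in, Ī = 0.0012566 in⁴.
By symmetry the centroid is at mid-width, x̄ = 2.4 in.
Transfer each piece to the centroidal y-axis using Ī + A·d² with d = x − 2.4:
  plate: d = 0 in → contributes +12.902 in⁴
  hole 1: d = -1.2 in → contributes −0.18221 in⁴
  hole 2: d = 0 in → contributes −0.0012566 in⁴
  hole 3: d = 1.2 in → contributes −0.18221 in⁴
Total I = 12.537 in⁴.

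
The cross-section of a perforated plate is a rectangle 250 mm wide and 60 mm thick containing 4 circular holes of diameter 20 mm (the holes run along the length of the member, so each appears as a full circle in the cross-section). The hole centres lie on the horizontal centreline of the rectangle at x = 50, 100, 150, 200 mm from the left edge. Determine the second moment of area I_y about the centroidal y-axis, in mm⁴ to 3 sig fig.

I_y ≈ 7.42 × 10⁷ mm⁴

Decompose the section into non-overlapping parts with the origin at the bottom-left of its bounding rectangle.
Plate: 250 × 60, A = 15 000 mm², x = 125 mm, Ī = 78 125 000 mm⁴.
Hole 1 (subtracted): ⌀20, A = 314.16 mm², x = 50 mm, Ī = 7 854 mm⁴.
Hole 2 (subtracted): ⌀20, A = 314.16 mm², x = 100 mm, Ī = 7 854 mm⁴.
Hole 3 (subtracted): ⌀20, A = 314.16 mm², x = 150 mm, Ī = 7 854 mm⁴.
Hole 4 (subtracted): ⌀20, A = 314.16 mm², x = 200 mm, Ī = 7 854 mm⁴.
By symmetry the centroid is at mid-width, x̄ = 125 mm.
Transfer each piece to the centroidal y-axis using Ī + A·d² with d = x − 125:
  plate: d = 0 mm → contributes +78 125 000 mm⁴
  hole 1: d = -75 mm → contributes −1 775 000 mm⁴
  hole 2: d = -25 mm → contributes −204 204 mm⁴
  hole 3: d = 25 mm → contributes −204 204 mm⁴
  hole 4: d = 75 mm → contributes −1 775 000 mm⁴
Total I = 74 166 593 mm⁴.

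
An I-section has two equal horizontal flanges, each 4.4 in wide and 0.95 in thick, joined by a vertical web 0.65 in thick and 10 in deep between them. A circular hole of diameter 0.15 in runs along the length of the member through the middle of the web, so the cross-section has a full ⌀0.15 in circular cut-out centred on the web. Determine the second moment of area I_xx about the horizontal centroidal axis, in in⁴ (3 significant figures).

I_xx ≈ 305 in⁴

Decompose the section into non-overlapping parts with the origin at the bottom-left of its bounding rectangle.
Bottom flange: 4.4 × 0.95, A = 4.18 in², y = 0.475 in, Ī = 0.31437 in⁴.
Web: 0.65 × 10, A = 6.5 in², y = 5.95 in, Ī = 54.167 in⁴.
Top flange: 4.4 × 0.95, A = 4.18 in², y = 11.425 in, Ī = 0.31437 in⁴.
Hole (subtracted): ⌀0.15, A = 0.017671 in², y = 5.95 in, Ī = 0.00002485 in⁴.
By symmetry the centroid is at mid-height, ȳ = 5.95 in.
Transfer each piece to the horizontal centroidal axis using Ī + A·d² with d = y − 5.95:
  bottom flange: d = -5.475 in → contributes +125.61 in⁴
  web: d = 0 in → contributes +54.167 in⁴
  top flange: d = 5.475 in → contributes +125.61 in⁴
  hole: d = 0 in → contributes −0.00002485 in⁴
Total I = 305.39 in⁴.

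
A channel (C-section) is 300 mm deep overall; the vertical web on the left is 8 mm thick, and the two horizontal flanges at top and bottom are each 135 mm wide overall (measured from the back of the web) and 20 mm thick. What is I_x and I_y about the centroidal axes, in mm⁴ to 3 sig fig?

I_x ≈ 1.18 × 10⁸ mm⁴, I_y ≈ 1.43 × 10⁷ mm⁴

Treat the section as a set of non-overlapping primitives; coordinates are from the bounding-box lower-left.
Web: 8 × 300, A = 2 400 mm², y = 150 mm, Ī = 18 000 000 mm⁴.
Top flange (beyond web): 127 × 20, A = 2 540 mm², y = 290 mm, Ī = 84 667 mm⁴.
Bottom flange (beyond web): 127 × 20, A = 2 540 mm², y = 10 mm, Ī = 84 667 mm⁴.
By symmetry the centroid is at mid-height, ȳ = 150 mm.
Transfer each piece to the centroidal x-axis using Ī + A·d² with d = y − 150:
  web: d = 0 mm → contributes +18 000 000 mm⁴
  top flange (beyond web): d = 140 mm → contributes +49 868 667 mm⁴
  bottom flange (beyond web): d = -140 mm → contributes +49 868 667 mm⁴
Total I = 117 737 333 mm⁴.
For the y-axis: x̄ = 49.842 mm.
Repeating about the centroidal y-axis gives I_y = 14 267 187 mm⁴.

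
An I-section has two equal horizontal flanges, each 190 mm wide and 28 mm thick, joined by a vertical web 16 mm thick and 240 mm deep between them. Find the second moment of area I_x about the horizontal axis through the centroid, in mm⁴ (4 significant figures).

Decompose the section into non-overlapping parts with the origin at the bottom-left of its bounding rectangle.
Bottom flange: 190 × 28, A = 5 320 mm², y = 14 mm, Ī = 347 573 mm⁴.
Web: 16 × 240, A = 3 840 mm², y = 148 mm, Ī = 18 432 000 mm⁴.
Top flange: 190 × 28, A = 5 320 mm², y = 282 mm, Ī = 347 573 mm⁴.
By symmetry the centroid is at mid-height, ȳ = 148 mm.
Transfer each piece to the horizontal axis through the centroid using Ī + A·d² with d = y − 148:
  bottom flange: d = -134 mm → contributes +95 873 493 mm⁴
  web: d = 0 mm → contributes +18 432 000 mm⁴
  top flange: d = 134 mm → contributes +95 873 493 mm⁴
Total I = 210 178 987 mm⁴.

I_x ≈ 2.102 × 10⁸ mm⁴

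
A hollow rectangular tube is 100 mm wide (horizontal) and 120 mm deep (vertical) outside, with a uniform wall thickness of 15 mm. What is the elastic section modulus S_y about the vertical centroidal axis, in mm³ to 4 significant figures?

S_y ≈ 1.486 × 10⁵ mm³

Treat the section as a set of non-overlapping primitives; coordinates are from the bounding-box lower-left.
Outer rectangle: 100 × 120, A = 12 000 mm², x = 50 mm, Ī = 10 000 000 mm⁴.
Inner void (subtracted): 70 × 90, A = 6 300 mm², x = 50 mm, Ī = 2 572 500 mm⁴.
By symmetry the centroid is at mid-width, x̄ = 50 mm.
All pieces are centred on the vertical centroidal axis, so I = ΣĪ (holes subtracted) = 7 427 500 mm⁴.
Extreme fibre distance c = 50 mm; S = I/c = 148 550 mm³.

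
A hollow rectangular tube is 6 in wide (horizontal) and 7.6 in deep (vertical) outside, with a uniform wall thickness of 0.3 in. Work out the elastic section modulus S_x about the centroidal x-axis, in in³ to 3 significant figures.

S_x ≈ 17.1 in³

Treat the section as a set of non-overlapping primitives; coordinates are from the bounding-box lower-left.
Outer rectangle: 6 × 7.6, A = 45.6 in², y = 3.8 in, Ī = 219.49 in⁴.
Inner void (subtracted): 5.4 × 7, A = 37.8 in², y = 3.8 in, Ī = 154.35 in⁴.
By symmetry the centroid is at mid-height, ȳ = 3.8 in.
All pieces are centred on the centroidal x-axis, so I = ΣĪ (holes subtracted) = 65.138 in⁴.
Extreme fibre distance c = 3.8 in; S = I/c = 17.142 in³.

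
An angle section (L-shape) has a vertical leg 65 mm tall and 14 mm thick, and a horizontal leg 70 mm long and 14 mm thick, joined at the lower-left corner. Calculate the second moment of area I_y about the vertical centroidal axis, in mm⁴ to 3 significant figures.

Treat the section as a set of non-overlapping primitives; coordinates are from the bounding-box lower-left.
Vertical leg: 14 × 65, A = 910 mm², x = 7 mm, Ī = 14 863 mm⁴.
Horizontal leg (remainder): 56 × 14, A = 784 mm², x = 42 mm, Ī = 204 885 mm⁴.
Centroid: x̄ = ΣA·x / ΣA = 23.198 mm.
Transfer each piece to the vertical centroidal axis using Ī + A·d² with d = x − 23.198:
  vertical leg: d = -16.198 mm → contributes +253 635 mm⁴
  horizontal leg (remainder): d = 18.802 mm → contributes +482 031 mm⁴
Total I = 735 666 mm⁴.

I_y ≈ 7.36 × 10⁵ mm⁴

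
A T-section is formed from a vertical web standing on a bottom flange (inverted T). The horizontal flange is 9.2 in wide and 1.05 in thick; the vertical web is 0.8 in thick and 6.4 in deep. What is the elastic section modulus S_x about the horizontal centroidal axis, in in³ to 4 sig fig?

S_x ≈ 11.50 in³

Treat the section as a set of non-overlapping primitives; coordinates are from the bounding-box lower-left.
Flange: 9.2 × 1.05, A = 9.66 in², y = 0.525 in, Ī = 0.887513 in⁴.
Web: 0.8 × 6.4, A = 5.12 in², y = 4.25 in, Ī = 17.4763 in⁴.
Centroid: ȳ = ΣA·y / ΣA = 1.81539 in.
Transfer each piece to the horizontal centroidal axis using Ī + A·d² with d = y − 1.81539:
  flange: d = -1.29039 in → contributes +16.9725 in⁴
  web: d = 2.43461 in → contributes +47.8241 in⁴
Total I = 64.7966 in⁴.
Extreme fibre distance c = 5.63461 in; S = I/c = 11.4998 in³.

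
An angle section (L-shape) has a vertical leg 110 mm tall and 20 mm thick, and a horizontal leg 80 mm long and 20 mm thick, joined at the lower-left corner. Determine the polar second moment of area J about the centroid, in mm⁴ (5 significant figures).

Decompose the section into non-overlapping parts with the origin at the bottom-left of its bounding rectangle.
Vertical leg: 20 × 110, A = 2 200 mm², y = 55 mm, Ī = 2 218 333 mm⁴.
Horizontal leg (remainder): 60 × 20, A = 1 200 mm², y = 10 mm, Ī = 40 000 mm⁴.
Centroid: ȳ = ΣA·y / ΣA = 39.11765 mm.
Transfer each piece to the centroidal x-axis using Ī + A·d² with d = y − 39.11765:
  vertical leg: d = 15.88235 mm → contributes +2 773 281 mm⁴
  horizontal leg (remainder): d = -29.11765 mm → contributes +1 057 405 mm⁴
Total I = 3 830 686 mm⁴.
For the y-axis: x̄ = 24.11765 mm.
Repeating about the centroidal y-axis gives I_y = 1 675 686 mm⁴.
Polar second moment: J = I_x + I_y = 5 506 373 mm⁴.

J ≈ 5.5064 × 10⁶ mm⁴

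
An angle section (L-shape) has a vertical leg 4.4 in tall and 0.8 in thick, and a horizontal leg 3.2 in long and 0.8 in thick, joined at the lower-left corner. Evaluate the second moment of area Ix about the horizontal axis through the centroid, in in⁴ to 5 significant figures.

Split into non-overlapping primitives; take the origin at the lower-left of the bounding box.
Vertical leg: 0.8 × 4.4, A = 3.52 in², y = 2.2 in, Ī = 5.678933 in⁴.
Horizontal leg (remainder): 2.4 × 0.8, A = 1.92 in², y = 0.4 in, Ī = 0.1024 in⁴.
Centroid: ȳ = ΣA·y / ΣA = 1.564706 in.
Transfer each piece to the horizontal axis through the centroid using Ī + A·d² with d = y − 1.564706:
  vertical leg: d = 0.6352941 in → contributes +7.0996 in⁴
  horizontal leg (remainder): d = -1.164706 in → contributes +2.706956 in⁴
Total I = 9.806557 in⁴.

Ix ≈ 9.8066 in⁴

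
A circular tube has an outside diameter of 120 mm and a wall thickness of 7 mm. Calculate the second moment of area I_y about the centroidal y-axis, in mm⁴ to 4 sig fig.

I_y ≈ 3.982 × 10⁶ mm⁴

Break the section into simple shapes (no overlaps), measuring from the bottom-left corner of the bounding box.
Outer circle: ⌀120, A = 11309.7 mm², x = 60 mm, Ī = 10 178 760 mm⁴.
Bore (subtracted): ⌀106, A = 8824.73 mm², x = 60 mm, Ī = 6 197 169 mm⁴.
By symmetry the centroid is at mid-width, x̄ = 60 mm.
All pieces are centred on the centroidal y-axis, so I = ΣĪ (holes subtracted) = 3 981 591 mm⁴.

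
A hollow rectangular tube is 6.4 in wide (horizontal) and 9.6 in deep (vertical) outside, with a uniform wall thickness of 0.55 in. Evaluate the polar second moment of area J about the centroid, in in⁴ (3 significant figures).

J ≈ 305 in⁴

Treat the section as a set of non-overlapping primitives; coordinates are from the bounding-box lower-left.
Outer rectangle: 6.4 × 9.6, A = 61.44 in², y = 4.8 in, Ī = 471.86 in⁴.
Inner void (subtracted): 5.3 × 8.5, A = 45.05 in², y = 4.8 in, Ī = 271.24 in⁴.
By symmetry the centroid is at mid-height, ȳ = 4.8 in.
All pieces are centred on the centroidal x-axis, so I = ΣĪ (holes subtracted) = 200.62 in⁴.
Repeating about the centroidal y-axis gives I_y = 104.26 in⁴.
Polar second moment: J = I_x + I_y = 304.88 in⁴.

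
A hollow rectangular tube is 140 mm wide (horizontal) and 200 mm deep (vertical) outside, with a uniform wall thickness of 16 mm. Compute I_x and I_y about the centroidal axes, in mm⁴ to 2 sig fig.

I_x ≈ 5.1 × 10⁷ mm⁴, I_y ≈ 2.8 × 10⁷ mm⁴

Treat the section as a set of non-overlapping primitives; coordinates are from the bounding-box lower-left.
Outer rectangle: 140 × 200, A = 28 000 mm², y = 100 mm, Ī = 93 333 333 mm⁴.
Inner void (subtracted): 108 × 168, A = 18 144 mm², y = 100 mm, Ī = 42 674 688 mm⁴.
By symmetry the centroid is at mid-height, ȳ = 100 mm.
All pieces are centred on the centroidal x-axis, so I = ΣĪ (holes subtracted) = 50 658 645 mm⁴.
Repeating about the centroidal y-axis gives I_y = 28 097 365 mm⁴.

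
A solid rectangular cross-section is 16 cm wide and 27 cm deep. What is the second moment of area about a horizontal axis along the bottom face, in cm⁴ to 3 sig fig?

I_base ≈ 1.05 × 10⁵ cm⁴

The section: 16 × 27, A = 432 cm², y = 13.5 cm, Ī = 26 244 cm⁴.
Transfer it to the base of the section using Ī + A·d² with d = y − 0:
  the section: d = 13.5 cm → contributes +104 976 cm⁴
Total I = 104 976 cm⁴.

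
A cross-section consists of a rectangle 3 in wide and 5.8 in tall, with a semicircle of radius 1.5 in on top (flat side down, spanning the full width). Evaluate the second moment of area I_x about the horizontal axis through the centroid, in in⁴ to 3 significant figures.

Break the section into simple shapes (no overlaps), measuring from the bottom-left corner of the bounding box.
Rectangular body: 3 × 5.8, A = 17.4 in², y = 2.9 in, Ī = 48.778 in⁴.
Semicircular cap: semicircle r = 1.5, A = 3.5343 in², y = 6.4366 in, Ī = 0.55564 in⁴.
Centroid: ȳ = ΣA·y / ΣA = 3.4971 in.
Transfer each piece to the horizontal axis through the centroid using Ī + A·d² with d = y − 3.4971:
  rectangular body: d = -0.59708 in → contributes +54.981 in⁴
  semicircular cap: d = 2.9395 in → contributes +31.095 in⁴
Total I = 86.076 in⁴.

I_x ≈ 86.1 in⁴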